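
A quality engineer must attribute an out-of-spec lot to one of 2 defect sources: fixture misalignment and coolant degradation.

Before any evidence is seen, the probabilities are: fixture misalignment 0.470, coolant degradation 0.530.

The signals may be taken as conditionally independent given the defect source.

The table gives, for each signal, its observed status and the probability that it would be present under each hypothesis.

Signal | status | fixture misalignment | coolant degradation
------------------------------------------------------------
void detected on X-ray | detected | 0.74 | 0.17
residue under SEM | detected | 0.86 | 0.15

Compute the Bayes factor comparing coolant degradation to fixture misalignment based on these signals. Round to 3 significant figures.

Joint likelihood of the signal pattern under each hypothesis:
  coolant degradation: 0.17 × 0.15 = 0.0255
  fixture misalignment: 0.74 × 0.86 = 0.6364
Bayes factor = 0.0255 / 0.6364 ≈ 0.0401

0.0401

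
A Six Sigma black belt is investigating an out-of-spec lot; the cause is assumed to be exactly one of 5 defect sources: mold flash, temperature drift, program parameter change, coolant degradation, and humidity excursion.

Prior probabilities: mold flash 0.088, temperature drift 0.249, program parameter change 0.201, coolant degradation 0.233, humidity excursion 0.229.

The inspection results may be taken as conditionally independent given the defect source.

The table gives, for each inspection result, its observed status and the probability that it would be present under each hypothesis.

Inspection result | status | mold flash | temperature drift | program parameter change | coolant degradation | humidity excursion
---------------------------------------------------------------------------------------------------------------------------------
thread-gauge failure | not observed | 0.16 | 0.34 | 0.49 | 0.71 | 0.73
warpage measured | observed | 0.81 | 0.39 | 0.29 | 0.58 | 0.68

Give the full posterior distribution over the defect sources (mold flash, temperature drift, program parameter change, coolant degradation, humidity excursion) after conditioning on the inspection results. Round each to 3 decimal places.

By Bayes' rule with conditional independence, the unnormalized weight for each hypothesis is prior × ∏ likelihoods (using 1 − P(present | H) for each absent inspection result):
  mold flash: 0.088 × (1 − 0.16) × 0.81 = 0.059875
  temperature drift: 0.249 × (1 − 0.34) × 0.39 = 0.064093
  program parameter change: 0.201 × (1 − 0.49) × 0.29 = 0.029728
  coolant degradation: 0.233 × (1 − 0.71) × 0.58 = 0.039191
  humidity excursion: 0.229 × (1 − 0.73) × 0.68 = 0.042044
Normalizing constant Z = 0.059875 + 0.064093 + 0.029728 + 0.039191 + 0.042044 = 0.23493.
P(mold flash | evidence) = 0.059875 / 0.23493 ≈ 0.255
P(temperature drift | evidence) = 0.064093 / 0.23493 ≈ 0.273
P(program parameter change | evidence) = 0.029728 / 0.23493 ≈ 0.127
P(coolant degradation | evidence) = 0.039191 / 0.23493 ≈ 0.167
P(humidity excursion | evidence) = 0.042044 / 0.23493 ≈ 0.179

0.255, 0.273, 0.127, 0.167, 0.179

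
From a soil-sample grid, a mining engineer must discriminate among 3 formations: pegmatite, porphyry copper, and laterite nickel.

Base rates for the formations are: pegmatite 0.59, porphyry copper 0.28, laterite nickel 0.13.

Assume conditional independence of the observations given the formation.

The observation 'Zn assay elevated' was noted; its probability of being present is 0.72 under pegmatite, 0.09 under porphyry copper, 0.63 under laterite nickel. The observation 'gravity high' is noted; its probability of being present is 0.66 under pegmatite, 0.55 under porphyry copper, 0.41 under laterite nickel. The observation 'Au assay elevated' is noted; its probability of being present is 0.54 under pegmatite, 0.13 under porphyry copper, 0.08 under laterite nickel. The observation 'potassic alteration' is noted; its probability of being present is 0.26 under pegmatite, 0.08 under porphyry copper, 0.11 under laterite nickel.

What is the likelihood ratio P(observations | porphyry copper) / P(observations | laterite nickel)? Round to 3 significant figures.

Take the product of per-observation likelihoods under each hypothesis, then divide.
  porphyry copper: 0.09 × 0.55 × 0.13 × 0.08 = 0.0005148
  laterite nickel: 0.63 × 0.41 × 0.08 × 0.11 = 0.002273
Bayes factor = 0.0005148 / 0.002273 ≈ 0.226

0.226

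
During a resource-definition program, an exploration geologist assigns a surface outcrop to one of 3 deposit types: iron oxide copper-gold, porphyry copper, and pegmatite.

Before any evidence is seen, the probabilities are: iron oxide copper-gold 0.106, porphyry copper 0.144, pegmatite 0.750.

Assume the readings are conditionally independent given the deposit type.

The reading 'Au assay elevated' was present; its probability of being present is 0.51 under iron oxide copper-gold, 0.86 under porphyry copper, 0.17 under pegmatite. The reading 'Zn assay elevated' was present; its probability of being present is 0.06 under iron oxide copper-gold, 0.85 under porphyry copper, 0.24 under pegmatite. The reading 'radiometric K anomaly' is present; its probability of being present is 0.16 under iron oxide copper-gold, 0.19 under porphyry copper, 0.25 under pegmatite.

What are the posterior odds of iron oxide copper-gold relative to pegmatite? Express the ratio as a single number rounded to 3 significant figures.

Unnormalized posterior weight (prior times the reading likelihoods) for each of the two hypotheses:
  iron oxide copper-gold: 0.106 × 0.51 × 0.06 × 0.16 = 0.00051898
  pegmatite: 0.750 × 0.17 × 0.24 × 0.25 = 0.00765
Posterior odds = 0.00051898 / 0.00765 ≈ 0.0678.

0.0678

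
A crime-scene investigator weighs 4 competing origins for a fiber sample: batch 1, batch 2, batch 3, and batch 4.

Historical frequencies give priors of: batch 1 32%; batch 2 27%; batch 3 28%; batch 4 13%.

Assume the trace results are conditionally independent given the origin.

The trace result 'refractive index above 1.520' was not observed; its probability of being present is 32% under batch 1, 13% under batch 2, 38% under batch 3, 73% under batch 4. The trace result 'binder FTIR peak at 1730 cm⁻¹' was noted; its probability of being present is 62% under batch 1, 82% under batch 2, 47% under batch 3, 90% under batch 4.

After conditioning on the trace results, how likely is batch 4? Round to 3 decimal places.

By Bayes' rule with conditional independence, the unnormalized weight for each hypothesis is prior × ∏ likelihoods (using 1 − P(present | H) for each absent trace result):
  batch 1: 0.32 × (1 − 0.32) × 0.62 = 0.13491
  batch 2: 0.27 × (1 − 0.13) × 0.82 = 0.19262
  batch 3: 0.28 × (1 − 0.38) × 0.47 = 0.081592
  batch 4: 0.13 × (1 − 0.73) × 0.90 = 0.03159
Normalizing constant Z = 0.13491 + 0.19262 + 0.081592 + 0.03159 = 0.44071.
P(batch 4 | evidence) = 0.03159 / 0.44071 ≈ 0.072.

0.072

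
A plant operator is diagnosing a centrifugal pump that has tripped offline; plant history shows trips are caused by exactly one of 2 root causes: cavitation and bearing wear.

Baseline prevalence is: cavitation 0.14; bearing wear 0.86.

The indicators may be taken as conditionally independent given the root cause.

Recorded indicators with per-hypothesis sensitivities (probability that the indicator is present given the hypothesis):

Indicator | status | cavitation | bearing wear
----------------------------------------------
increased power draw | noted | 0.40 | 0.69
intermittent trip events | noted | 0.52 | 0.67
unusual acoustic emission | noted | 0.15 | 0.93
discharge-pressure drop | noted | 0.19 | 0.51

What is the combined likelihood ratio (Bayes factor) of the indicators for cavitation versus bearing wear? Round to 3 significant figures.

The Bayes factor is the ratio of the joint likelihoods of the indicator pattern under the two hypotheses.
  cavitation: 0.40 × 0.52 × 0.15 × 0.19 = 0.005928
  bearing wear: 0.69 × 0.67 × 0.93 × 0.51 = 0.21927
Bayes factor = 0.005928 / 0.21927 ≈ 0.0270

0.0270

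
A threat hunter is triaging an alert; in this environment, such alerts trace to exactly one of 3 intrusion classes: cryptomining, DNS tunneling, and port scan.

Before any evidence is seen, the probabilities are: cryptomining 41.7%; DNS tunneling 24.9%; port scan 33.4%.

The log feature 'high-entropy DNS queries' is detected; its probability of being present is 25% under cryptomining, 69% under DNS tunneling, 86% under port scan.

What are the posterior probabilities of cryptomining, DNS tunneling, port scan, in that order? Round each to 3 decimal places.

Multiply each prior by the likelihood of the log feature:
  cryptomining: 0.417 × 0.25 = 0.10425
  DNS tunneling: 0.249 × 0.69 = 0.17181
  port scan: 0.334 × 0.86 = 0.28724
The unnormalized weights sum to 0.5633.
P(cryptomining | evidence) = 0.10425 / 0.5633 ≈ 0.185
P(DNS tunneling | evidence) = 0.17181 / 0.5633 ≈ 0.305
P(port scan | evidence) = 0.28724 / 0.5633 ≈ 0.510

0.185, 0.305, 0.510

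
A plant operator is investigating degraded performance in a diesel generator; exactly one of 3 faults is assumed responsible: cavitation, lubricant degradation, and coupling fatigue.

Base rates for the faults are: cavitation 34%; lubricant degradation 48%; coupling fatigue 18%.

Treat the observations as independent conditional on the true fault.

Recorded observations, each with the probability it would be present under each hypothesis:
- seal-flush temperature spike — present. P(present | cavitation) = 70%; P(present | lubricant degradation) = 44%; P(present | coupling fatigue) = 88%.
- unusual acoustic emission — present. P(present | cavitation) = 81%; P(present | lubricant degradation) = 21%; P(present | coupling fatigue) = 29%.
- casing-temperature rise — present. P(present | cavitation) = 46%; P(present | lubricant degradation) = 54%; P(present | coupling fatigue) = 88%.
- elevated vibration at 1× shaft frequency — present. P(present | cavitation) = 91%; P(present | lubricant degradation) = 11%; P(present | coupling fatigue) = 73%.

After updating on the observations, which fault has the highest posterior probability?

cavitation

For each hypothesis, the unnormalized posterior weight is prior × product of the observation likelihoods:
  cavitation: 0.34 × 0.70 × 0.81 × 0.46 × 0.91 = 0.080698
  lubricant degradation: 0.48 × 0.44 × 0.21 × 0.54 × 0.11 = 0.0026345
  coupling fatigue: 0.18 × 0.88 × 0.29 × 0.88 × 0.73 = 0.029509
Normalizing constant Z = 0.080698 + 0.0026345 + 0.029509 = 0.11284.
P(cavitation | evidence) ≈ 0.080698 / 0.11284 ≈ 0.715
P(lubricant degradation | evidence) ≈ 0.0026345 / 0.11284 ≈ 0.023
P(coupling fatigue | evidence) ≈ 0.029509 / 0.11284 ≈ 0.262
The largest is 0.715, so cavitation is most probable.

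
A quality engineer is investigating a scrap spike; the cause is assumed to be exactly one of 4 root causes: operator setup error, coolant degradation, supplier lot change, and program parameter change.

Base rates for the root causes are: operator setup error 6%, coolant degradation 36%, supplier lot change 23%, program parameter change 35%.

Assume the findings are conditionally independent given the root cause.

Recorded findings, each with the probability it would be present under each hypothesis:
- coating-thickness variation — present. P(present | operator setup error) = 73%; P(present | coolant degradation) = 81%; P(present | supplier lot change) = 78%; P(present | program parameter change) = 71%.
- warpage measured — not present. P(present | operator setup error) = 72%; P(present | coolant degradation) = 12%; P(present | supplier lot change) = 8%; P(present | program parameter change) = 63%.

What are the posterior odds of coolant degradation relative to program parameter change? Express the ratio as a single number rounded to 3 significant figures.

Unnormalized posterior weight (prior times the finding likelihoods) for each of the two hypotheses (using 1 − P(present | H) for each absent finding):
  coolant degradation: 0.36 × 0.81 × (1 − 0.12) = 0.25661
  program parameter change: 0.35 × 0.71 × (1 − 0.63) = 0.091945
Odds(coolant degradation : program parameter change) = 0.25661 / 0.091945 ≈ 2.79.

2.79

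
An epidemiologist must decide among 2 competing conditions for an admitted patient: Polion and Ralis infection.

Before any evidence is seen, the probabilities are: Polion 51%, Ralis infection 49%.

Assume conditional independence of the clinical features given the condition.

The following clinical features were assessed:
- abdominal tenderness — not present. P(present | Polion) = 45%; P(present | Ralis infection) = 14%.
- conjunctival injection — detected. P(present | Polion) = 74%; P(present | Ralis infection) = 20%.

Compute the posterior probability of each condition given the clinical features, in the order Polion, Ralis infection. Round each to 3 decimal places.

For each hypothesis, the unnormalized posterior weight is prior × product of the clinical feature likelihoods (using 1 − P(present | H) for each absent clinical feature):
  Polion: 0.51 × (1 − 0.45) × 0.74 = 0.20757
  Ralis infection: 0.49 × (1 − 0.14) × 0.20 = 0.08428
Marginal likelihood of the evidence = 0.29185.
P(Polion | evidence) = 0.20757 / 0.29185 ≈ 0.711
P(Ralis infection | evidence) = 0.08428 / 0.29185 ≈ 0.289

0.711, 0.289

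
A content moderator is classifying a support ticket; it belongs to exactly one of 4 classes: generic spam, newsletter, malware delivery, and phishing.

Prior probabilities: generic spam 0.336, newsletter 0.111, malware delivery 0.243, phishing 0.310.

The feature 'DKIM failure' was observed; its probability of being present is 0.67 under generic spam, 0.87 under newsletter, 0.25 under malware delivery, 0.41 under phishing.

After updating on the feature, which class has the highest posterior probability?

By Bayes' rule, the unnormalized weight for each hypothesis is prior × likelihood:
  generic spam: 0.336 × 0.67 = 0.22512
  newsletter: 0.111 × 0.87 = 0.09657
  malware delivery: 0.243 × 0.25 = 0.06075
  phishing: 0.310 × 0.41 = 0.1271
Normalizing constant Z = 0.22512 + 0.09657 + 0.06075 + 0.1271 = 0.50954.
P(generic spam | evidence) ≈ 0.22512 / 0.50954 ≈ 0.442
P(newsletter | evidence) ≈ 0.09657 / 0.50954 ≈ 0.190
P(malware delivery | evidence) ≈ 0.06075 / 0.50954 ≈ 0.119
P(phishing | evidence) ≈ 0.1271 / 0.50954 ≈ 0.249
The largest is 0.442, so generic spam is most probable.

generic spam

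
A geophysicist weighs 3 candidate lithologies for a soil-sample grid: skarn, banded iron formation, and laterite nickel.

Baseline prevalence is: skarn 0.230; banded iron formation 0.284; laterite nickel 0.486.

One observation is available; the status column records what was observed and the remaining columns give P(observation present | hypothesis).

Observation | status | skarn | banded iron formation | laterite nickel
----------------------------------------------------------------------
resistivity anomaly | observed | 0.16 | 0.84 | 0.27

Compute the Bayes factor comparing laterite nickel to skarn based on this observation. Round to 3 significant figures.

Likelihood of this observation under each hypothesis:
  laterite nickel: 0.27
  skarn: 0.16
Bayes factor = 0.27 / 0.16 ≈ 1.69

1.69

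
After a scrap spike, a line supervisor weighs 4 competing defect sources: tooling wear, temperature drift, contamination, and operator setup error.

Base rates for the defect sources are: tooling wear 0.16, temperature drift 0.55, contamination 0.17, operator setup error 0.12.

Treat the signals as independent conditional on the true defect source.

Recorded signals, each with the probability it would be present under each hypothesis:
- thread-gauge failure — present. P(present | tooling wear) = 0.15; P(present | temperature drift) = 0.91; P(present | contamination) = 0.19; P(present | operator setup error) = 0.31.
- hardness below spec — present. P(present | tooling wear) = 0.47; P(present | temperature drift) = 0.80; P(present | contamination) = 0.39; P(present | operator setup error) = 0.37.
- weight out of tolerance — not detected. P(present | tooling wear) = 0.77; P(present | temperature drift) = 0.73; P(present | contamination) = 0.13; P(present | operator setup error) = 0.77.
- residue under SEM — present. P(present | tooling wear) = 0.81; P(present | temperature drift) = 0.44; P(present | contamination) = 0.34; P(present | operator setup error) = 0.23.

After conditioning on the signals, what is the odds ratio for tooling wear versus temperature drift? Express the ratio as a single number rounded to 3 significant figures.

Posterior odds equal prior odds times the likelihood ratio; only the two competing hypotheses matter (using 1 − P(present | H) for each absent signal).
  tooling wear: 0.16 × 0.15 × 0.47 × (1 − 0.77) × 0.81 = 0.0021015
  temperature drift: 0.55 × 0.91 × 0.80 × (1 − 0.73) × 0.44 = 0.047568
Posterior odds = 0.0021015 / 0.047568 ≈ 0.0442.

0.0442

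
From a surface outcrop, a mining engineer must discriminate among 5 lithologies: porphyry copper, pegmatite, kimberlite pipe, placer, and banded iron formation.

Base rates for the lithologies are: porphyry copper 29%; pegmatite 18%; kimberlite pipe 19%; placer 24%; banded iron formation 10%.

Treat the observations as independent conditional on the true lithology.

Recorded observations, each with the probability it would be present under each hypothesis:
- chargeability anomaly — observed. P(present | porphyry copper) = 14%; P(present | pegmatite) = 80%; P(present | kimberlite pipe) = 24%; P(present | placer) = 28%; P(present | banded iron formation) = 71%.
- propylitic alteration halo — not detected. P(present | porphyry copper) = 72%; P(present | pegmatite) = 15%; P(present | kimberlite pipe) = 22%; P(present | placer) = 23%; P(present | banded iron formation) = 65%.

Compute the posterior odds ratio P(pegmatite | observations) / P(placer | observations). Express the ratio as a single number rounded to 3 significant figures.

2.37

The normalizing constant cancels in an odds ratio, so compute prior × likelihood for the two hypotheses only (using 1 − P(present | H) for each absent observation):
  pegmatite: 0.18 × 0.80 × (1 − 0.15) = 0.1224
  placer: 0.24 × 0.28 × (1 − 0.23) = 0.051744
Odds(pegmatite : placer) = 0.1224 / 0.051744 ≈ 2.37.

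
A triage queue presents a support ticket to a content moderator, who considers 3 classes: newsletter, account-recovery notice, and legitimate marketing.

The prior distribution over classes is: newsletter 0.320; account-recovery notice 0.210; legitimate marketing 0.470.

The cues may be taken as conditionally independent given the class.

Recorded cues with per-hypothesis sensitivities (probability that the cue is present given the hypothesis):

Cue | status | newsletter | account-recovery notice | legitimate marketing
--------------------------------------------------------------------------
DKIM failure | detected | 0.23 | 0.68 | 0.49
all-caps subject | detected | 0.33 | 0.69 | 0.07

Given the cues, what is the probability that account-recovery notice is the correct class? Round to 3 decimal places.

For each hypothesis, the unnormalized posterior weight is prior × product of the cue likelihoods:
  newsletter: 0.320 × 0.23 × 0.33 = 0.024288
  account-recovery notice: 0.210 × 0.68 × 0.69 = 0.098532
  legitimate marketing: 0.470 × 0.49 × 0.07 = 0.016121
Normalizing constant Z = 0.024288 + 0.098532 + 0.016121 = 0.13894.
P(account-recovery notice | evidence) = 0.098532 / 0.13894 ≈ 0.709.

0.709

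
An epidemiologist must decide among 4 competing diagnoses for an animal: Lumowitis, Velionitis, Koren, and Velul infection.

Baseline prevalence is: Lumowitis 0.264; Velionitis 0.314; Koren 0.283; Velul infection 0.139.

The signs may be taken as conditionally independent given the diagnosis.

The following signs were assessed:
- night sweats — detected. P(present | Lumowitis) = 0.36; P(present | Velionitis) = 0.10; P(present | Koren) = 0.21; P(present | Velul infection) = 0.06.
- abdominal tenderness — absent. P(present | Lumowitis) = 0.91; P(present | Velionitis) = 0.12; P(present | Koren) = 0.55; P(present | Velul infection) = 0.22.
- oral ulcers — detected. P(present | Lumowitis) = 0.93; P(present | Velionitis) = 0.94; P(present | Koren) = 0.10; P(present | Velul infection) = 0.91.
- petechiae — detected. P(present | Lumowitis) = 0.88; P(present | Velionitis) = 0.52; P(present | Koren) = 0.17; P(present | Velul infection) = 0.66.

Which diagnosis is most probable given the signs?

Velionitis

By Bayes' rule with conditional independence, the unnormalized weight for each hypothesis is prior × ∏ likelihoods (using 1 − P(present | H) for each absent sign):
  Lumowitis: 0.264 × 0.36 × (1 − 0.91) × 0.93 × 0.88 = 0.0070003
  Velionitis: 0.314 × 0.10 × (1 − 0.12) × 0.94 × 0.52 = 0.013507
  Koren: 0.283 × 0.21 × (1 − 0.55) × 0.10 × 0.17 = 0.00045464
  Velul infection: 0.139 × 0.06 × (1 − 0.22) × 0.91 × 0.66 = 0.003907
The unnormalized weights sum to 0.024868.
P(Lumowitis | evidence) ≈ 0.0070003 / 0.024868 ≈ 0.281
P(Velionitis | evidence) ≈ 0.013507 / 0.024868 ≈ 0.543
P(Koren | evidence) ≈ 0.00045464 / 0.024868 ≈ 0.018
P(Velul infection | evidence) ≈ 0.003907 / 0.024868 ≈ 0.157
The largest is 0.543, so Velionitis is most probable.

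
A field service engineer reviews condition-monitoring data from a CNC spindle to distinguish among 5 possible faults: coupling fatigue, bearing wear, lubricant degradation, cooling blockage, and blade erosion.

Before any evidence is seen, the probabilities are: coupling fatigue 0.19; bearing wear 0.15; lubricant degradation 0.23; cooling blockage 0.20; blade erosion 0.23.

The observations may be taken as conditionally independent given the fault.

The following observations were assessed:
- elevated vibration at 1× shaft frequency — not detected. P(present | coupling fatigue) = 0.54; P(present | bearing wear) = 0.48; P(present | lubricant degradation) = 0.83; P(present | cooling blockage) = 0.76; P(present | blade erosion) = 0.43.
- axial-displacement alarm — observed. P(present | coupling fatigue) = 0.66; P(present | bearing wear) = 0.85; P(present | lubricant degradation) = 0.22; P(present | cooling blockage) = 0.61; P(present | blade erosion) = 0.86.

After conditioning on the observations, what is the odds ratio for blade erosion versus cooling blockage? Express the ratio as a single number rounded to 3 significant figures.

3.85

The normalizing constant cancels in an odds ratio, so compute prior × likelihood for the two hypotheses only (using 1 − P(present | H) for each absent observation):
  blade erosion: 0.23 × (1 − 0.43) × 0.86 = 0.11275
  cooling blockage: 0.20 × (1 − 0.76) × 0.61 = 0.02928
Odds(blade erosion : cooling blockage) = 0.11275 / 0.02928 ≈ 3.85.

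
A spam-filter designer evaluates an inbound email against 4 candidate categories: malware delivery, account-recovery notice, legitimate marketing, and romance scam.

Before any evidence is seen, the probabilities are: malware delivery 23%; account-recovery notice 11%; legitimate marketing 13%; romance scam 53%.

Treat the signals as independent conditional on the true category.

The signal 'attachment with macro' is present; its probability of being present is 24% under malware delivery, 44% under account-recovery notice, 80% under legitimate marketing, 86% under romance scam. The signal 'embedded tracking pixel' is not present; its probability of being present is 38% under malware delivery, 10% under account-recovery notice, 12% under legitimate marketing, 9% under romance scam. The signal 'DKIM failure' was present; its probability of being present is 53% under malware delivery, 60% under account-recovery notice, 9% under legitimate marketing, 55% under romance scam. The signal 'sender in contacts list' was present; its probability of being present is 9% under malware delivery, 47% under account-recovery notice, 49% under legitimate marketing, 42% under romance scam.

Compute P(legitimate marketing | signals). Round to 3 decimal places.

0.035

For each hypothesis, the unnormalized posterior weight is prior × product of the signal likelihoods (using 1 − P(present | H) for each absent signal):
  malware delivery: 0.23 × 0.24 × (1 − 0.38) × 0.53 × 0.09 = 0.0016325
  account-recovery notice: 0.11 × 0.44 × (1 − 0.10) × 0.60 × 0.47 = 0.012284
  legitimate marketing: 0.13 × 0.80 × (1 − 0.12) × 0.09 × 0.49 = 0.004036
  romance scam: 0.53 × 0.86 × (1 − 0.09) × 0.55 × 0.42 = 0.095814
Marginal likelihood of the evidence = 0.11377.
P(legitimate marketing | evidence) = 0.004036 / 0.11377 ≈ 0.035.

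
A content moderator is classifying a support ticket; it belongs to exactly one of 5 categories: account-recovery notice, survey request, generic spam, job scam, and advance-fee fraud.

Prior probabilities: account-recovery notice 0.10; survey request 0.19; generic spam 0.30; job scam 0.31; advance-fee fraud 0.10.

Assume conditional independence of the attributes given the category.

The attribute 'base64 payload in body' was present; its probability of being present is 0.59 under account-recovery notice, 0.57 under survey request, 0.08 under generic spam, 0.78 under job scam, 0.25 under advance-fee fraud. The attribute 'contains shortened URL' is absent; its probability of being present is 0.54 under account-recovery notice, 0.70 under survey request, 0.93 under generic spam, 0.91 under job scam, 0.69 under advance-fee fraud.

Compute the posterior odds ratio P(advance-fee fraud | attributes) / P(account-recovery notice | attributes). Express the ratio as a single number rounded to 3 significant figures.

The normalizing constant cancels in an odds ratio, so compute prior × likelihood for the two hypotheses only (using 1 − P(present | H) for each absent attribute):
  advance-fee fraud: 0.10 × 0.25 × (1 − 0.69) = 0.00775
  account-recovery notice: 0.10 × 0.59 × (1 − 0.54) = 0.02714
Posterior odds = 0.00775 / 0.02714 ≈ 0.286.

0.286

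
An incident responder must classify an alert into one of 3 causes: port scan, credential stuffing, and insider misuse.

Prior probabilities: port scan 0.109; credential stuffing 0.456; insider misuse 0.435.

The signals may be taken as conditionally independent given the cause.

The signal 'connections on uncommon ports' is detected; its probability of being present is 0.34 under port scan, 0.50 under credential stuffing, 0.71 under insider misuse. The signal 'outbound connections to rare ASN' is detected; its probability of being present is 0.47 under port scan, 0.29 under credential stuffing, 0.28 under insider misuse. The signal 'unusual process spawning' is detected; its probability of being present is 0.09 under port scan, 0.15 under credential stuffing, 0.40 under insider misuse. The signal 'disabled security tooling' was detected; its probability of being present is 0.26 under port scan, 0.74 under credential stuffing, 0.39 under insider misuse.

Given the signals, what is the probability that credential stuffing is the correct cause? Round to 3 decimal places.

Multiply each prior by the joint likelihood of the signal pattern:
  port scan: 0.109 × 0.34 × 0.47 × 0.09 × 0.26 = 0.00040759
  credential stuffing: 0.456 × 0.50 × 0.29 × 0.15 × 0.74 = 0.0073393
  insider misuse: 0.435 × 0.71 × 0.28 × 0.40 × 0.39 = 0.013491
Marginal likelihood of the evidence = 0.021237.
P(credential stuffing | evidence) = 0.0073393 / 0.021237 ≈ 0.346.

0.346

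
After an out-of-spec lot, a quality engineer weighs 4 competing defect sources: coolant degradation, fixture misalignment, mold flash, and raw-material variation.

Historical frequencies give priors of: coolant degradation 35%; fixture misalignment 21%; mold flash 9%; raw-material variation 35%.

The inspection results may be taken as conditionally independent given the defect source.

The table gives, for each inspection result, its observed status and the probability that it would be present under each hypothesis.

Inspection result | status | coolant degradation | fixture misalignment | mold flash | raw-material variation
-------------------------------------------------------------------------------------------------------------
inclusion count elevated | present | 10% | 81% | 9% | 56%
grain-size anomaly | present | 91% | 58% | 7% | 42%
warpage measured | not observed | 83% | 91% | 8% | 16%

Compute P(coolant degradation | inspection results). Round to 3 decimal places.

By Bayes' rule with conditional independence, the unnormalized weight for each hypothesis is prior × ∏ likelihoods (using 1 − P(present | H) for each absent inspection result):
  coolant degradation: 0.35 × 0.10 × 0.91 × (1 − 0.83) = 0.0054145
  fixture misalignment: 0.21 × 0.81 × 0.58 × (1 − 0.91) = 0.0088792
  mold flash: 0.09 × 0.09 × 0.07 × (1 − 0.08) = 0.00052164
  raw-material variation: 0.35 × 0.56 × 0.42 × (1 − 0.16) = 0.069149
Marginal likelihood of the evidence = 0.083964.
P(coolant degradation | evidence) = 0.0054145 / 0.083964 ≈ 0.064.

0.064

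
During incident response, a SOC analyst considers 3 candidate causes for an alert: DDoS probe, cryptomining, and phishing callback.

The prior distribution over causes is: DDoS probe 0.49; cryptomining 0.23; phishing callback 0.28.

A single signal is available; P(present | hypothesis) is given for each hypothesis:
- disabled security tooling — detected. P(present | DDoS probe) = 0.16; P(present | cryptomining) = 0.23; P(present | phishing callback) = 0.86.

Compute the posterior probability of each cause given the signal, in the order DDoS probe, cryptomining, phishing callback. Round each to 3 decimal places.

For each hypothesis, the unnormalized posterior weight is prior × likelihood:
  DDoS probe: 0.49 × 0.16 = 0.0784
  cryptomining: 0.23 × 0.23 = 0.0529
  phishing callback: 0.28 × 0.86 = 0.2408
The unnormalized weights sum to 0.3721.
P(DDoS probe | evidence) = 0.0784 / 0.3721 ≈ 0.211
P(cryptomining | evidence) = 0.0529 / 0.3721 ≈ 0.142
P(phishing callback | evidence) = 0.2408 / 0.3721 ≈ 0.647

0.211, 0.142, 0.647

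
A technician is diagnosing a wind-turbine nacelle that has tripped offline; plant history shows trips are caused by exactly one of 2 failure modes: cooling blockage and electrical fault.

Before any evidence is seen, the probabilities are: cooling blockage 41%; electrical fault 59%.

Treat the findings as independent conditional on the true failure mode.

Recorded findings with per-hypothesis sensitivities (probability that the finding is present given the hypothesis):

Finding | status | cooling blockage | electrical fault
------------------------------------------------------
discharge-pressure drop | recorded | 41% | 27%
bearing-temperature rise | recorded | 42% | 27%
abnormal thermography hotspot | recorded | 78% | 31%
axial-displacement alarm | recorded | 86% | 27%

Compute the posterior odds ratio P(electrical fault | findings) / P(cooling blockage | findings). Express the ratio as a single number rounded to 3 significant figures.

0.0760

Posterior odds equal prior odds times the likelihood ratio; only the two competing hypotheses matter.
  electrical fault: 0.59 × 0.27 × 0.27 × 0.31 × 0.27 = 0.0036
  cooling blockage: 0.41 × 0.41 × 0.42 × 0.78 × 0.86 = 0.04736
Odds(electrical fault : cooling blockage) = 0.0036 / 0.04736 ≈ 0.0760.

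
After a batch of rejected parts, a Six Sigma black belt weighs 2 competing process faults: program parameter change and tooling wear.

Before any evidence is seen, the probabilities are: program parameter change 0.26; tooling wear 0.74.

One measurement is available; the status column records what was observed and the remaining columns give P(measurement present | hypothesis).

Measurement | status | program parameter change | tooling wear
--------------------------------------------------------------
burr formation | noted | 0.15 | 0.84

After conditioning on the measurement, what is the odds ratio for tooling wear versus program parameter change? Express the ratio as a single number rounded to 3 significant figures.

15.9

Unnormalized posterior weight (prior times the measurement likelihood) for each of the two hypotheses:
  tooling wear: 0.74 × 0.84 = 0.6216
  program parameter change: 0.26 × 0.15 = 0.039
Odds(tooling wear : program parameter change) = 0.6216 / 0.039 ≈ 15.9.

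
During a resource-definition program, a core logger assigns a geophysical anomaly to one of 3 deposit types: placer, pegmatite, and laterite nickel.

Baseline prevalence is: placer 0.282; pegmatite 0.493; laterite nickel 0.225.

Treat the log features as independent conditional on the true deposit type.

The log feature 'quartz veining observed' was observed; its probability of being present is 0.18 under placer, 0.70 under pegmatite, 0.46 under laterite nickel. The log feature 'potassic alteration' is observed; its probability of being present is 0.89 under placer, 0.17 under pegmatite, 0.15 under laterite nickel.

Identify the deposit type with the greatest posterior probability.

Multiply each prior by the joint likelihood of the log feature pattern:
  placer: 0.282 × 0.18 × 0.89 = 0.045176
  pegmatite: 0.493 × 0.70 × 0.17 = 0.058667
  laterite nickel: 0.225 × 0.46 × 0.15 = 0.015525
The unnormalized weights sum to 0.11937.
P(placer | evidence) ≈ 0.045176 / 0.11937 ≈ 0.378
P(pegmatite | evidence) ≈ 0.058667 / 0.11937 ≈ 0.491
P(laterite nickel | evidence) ≈ 0.015525 / 0.11937 ≈ 0.130
The largest is 0.491, so pegmatite is most probable.

pegmatite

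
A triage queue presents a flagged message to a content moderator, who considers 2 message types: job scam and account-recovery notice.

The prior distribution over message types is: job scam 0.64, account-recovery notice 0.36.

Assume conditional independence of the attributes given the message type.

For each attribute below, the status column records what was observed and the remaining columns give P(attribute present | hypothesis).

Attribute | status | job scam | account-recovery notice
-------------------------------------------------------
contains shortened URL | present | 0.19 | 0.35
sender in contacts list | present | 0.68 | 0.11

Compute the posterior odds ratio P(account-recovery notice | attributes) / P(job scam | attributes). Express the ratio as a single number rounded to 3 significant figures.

Posterior odds equal prior odds times the likelihood ratio; only the two competing hypotheses matter.
  account-recovery notice: 0.36 × 0.35 × 0.11 = 0.01386
  job scam: 0.64 × 0.19 × 0.68 = 0.082688
Posterior odds = 0.01386 / 0.082688 ≈ 0.168.

0.168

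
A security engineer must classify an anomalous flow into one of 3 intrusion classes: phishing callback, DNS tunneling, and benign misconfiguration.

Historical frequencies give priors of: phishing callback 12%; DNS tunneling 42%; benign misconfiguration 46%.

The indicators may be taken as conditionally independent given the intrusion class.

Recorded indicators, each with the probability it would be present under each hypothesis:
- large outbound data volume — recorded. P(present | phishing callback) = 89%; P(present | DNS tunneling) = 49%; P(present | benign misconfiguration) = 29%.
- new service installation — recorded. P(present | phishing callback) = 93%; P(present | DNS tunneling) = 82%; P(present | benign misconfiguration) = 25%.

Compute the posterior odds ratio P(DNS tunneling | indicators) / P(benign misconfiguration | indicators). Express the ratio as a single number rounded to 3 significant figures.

5.06

The normalizing constant cancels in an odds ratio, so compute prior × likelihood for the two hypotheses only:
  DNS tunneling: 0.42 × 0.49 × 0.82 = 0.16876
  benign misconfiguration: 0.46 × 0.29 × 0.25 = 0.03335
Odds(DNS tunneling : benign misconfiguration) = 0.16876 / 0.03335 ≈ 5.06.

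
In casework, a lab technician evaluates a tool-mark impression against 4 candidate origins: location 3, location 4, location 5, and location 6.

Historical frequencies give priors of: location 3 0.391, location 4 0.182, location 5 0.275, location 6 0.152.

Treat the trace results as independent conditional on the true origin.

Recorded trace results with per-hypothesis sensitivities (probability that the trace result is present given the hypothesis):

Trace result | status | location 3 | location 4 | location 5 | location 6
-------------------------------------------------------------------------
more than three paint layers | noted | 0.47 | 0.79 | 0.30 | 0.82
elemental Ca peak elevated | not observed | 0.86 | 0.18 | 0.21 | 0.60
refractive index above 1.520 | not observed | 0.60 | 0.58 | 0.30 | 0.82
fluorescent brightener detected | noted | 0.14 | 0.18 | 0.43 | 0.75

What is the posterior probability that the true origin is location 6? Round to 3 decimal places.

Multiply each prior by the joint likelihood of the trace result pattern (using 1 − P(present | H) for each absent trace result):
  location 3: 0.391 × 0.47 × (1 − 0.86) × (1 − 0.60) × 0.14 = 0.0014408
  location 4: 0.182 × 0.79 × (1 − 0.18) × (1 − 0.58) × 0.18 = 0.0089132
  location 5: 0.275 × 0.30 × (1 − 0.21) × (1 − 0.30) × 0.43 = 0.019618
  location 6: 0.152 × 0.82 × (1 − 0.60) × (1 − 0.82) × 0.75 = 0.0067306
Normalizing constant Z = 0.0014408 + 0.0089132 + 0.019618 + 0.0067306 = 0.036702.
P(location 6 | evidence) = 0.0067306 / 0.036702 ≈ 0.183.

0.183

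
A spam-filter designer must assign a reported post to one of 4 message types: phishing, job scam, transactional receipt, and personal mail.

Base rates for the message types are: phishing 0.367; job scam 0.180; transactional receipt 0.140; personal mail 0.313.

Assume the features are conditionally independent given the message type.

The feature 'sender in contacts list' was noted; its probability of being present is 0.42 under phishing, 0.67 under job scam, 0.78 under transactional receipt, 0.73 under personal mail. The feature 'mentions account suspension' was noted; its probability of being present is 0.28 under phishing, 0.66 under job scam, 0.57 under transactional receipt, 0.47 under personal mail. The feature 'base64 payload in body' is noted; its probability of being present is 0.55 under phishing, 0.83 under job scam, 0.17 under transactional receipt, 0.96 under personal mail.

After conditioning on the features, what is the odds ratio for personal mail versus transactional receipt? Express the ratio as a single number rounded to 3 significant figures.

9.74

Posterior odds equal prior odds times the likelihood ratio; only the two competing hypotheses matter.
  personal mail: 0.313 × 0.73 × 0.47 × 0.96 = 0.10309
  transactional receipt: 0.140 × 0.78 × 0.57 × 0.17 = 0.010581
Posterior odds = 0.10309 / 0.010581 ≈ 9.74.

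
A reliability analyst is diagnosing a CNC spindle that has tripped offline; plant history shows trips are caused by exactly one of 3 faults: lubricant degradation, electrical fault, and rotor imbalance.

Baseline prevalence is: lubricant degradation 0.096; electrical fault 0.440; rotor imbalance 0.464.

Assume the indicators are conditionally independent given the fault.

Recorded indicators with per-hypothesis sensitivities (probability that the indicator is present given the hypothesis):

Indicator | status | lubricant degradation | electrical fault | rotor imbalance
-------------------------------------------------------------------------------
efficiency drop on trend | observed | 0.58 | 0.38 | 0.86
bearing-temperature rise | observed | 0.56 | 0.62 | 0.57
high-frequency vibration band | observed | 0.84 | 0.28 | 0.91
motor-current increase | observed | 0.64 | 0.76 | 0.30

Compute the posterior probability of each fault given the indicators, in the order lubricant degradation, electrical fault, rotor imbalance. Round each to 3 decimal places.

For each hypothesis, the unnormalized posterior weight is prior × product of the indicator likelihoods:
  lubricant degradation: 0.096 × 0.58 × 0.56 × 0.84 × 0.64 = 0.016763
  electrical fault: 0.440 × 0.38 × 0.62 × 0.28 × 0.76 = 0.02206
  rotor imbalance: 0.464 × 0.86 × 0.57 × 0.91 × 0.30 = 0.062095
Normalizing constant Z = 0.016763 + 0.02206 + 0.062095 = 0.10092.
P(lubricant degradation | evidence) = 0.016763 / 0.10092 ≈ 0.166
P(electrical fault | evidence) = 0.02206 / 0.10092 ≈ 0.219
P(rotor imbalance | evidence) = 0.062095 / 0.10092 ≈ 0.615

0.166, 0.219, 0.615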